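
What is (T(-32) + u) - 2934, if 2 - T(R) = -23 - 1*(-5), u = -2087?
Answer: -5001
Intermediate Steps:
T(R) = 20 (T(R) = 2 - (-23 - 1*(-5)) = 2 - (-23 + 5) = 2 - 1*(-18) = 2 + 18 = 20)
(T(-32) + u) - 2934 = (20 - 2087) - 2934 = -2067 - 2934 = -5001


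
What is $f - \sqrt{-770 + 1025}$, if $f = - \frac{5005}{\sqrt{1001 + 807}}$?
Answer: $- \sqrt{255} - \frac{5005 \sqrt{113}}{452} \approx -133.68$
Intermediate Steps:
$f = - \frac{5005 \sqrt{113}}{452}$ ($f = - \frac{5005}{\sqrt{1808}} = - \frac{5005}{4 \sqrt{113}} = - 5005 \frac{\sqrt{113}}{452} = - \frac{5005 \sqrt{113}}{452} \approx -117.71$)
$f - \sqrt{-770 + 1025} = - \frac{5005 \sqrt{113}}{452} - \sqrt{-770 + 1025} = - \frac{5005 \sqrt{113}}{452} - \sqrt{255} = - \sqrt{255} - \frac{5005 \sqrt{113}}{452}$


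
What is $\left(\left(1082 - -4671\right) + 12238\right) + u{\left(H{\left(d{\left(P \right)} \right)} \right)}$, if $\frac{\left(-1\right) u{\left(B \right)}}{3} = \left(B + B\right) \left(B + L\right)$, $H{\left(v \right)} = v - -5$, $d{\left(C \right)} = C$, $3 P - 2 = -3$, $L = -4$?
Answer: $\frac{53917}{3} \approx 17972.0$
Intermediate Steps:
$P = - \frac{1}{3}$ ($P = \frac{2}{3} + \frac{1}{3} \left(-3\right) = \frac{2}{3} - 1 = - \frac{1}{3} \approx -0.33333$)
$H{\left(v \right)} = 5 + v$ ($H{\left(v \right)} = v + 5 = 5 + v$)
$u{\left(B \right)} = - 6 B \left(-4 + B\right)$ ($u{\left(B \right)} = - 3 \left(B + B\right) \left(B - 4\right) = - 3 \cdot 2 B \left(-4 + B\right) = - 6 B \left(-4 + B\right)$)
$\left(\left(1082 - -4671\right) + 12238\right) + u{\left(H{\left(d{\left(P \right)} \right)} \right)} = \left(\left(1082 - -4671\right) + 12238\right) + 6 \left(5 - \frac{1}{3}\right) \left(4 - \left(5 - \frac{1}{3}\right)\right) = \left(\left(1082 + 4671\right) + 12238\right) + 6 \cdot \frac{14}{3} \left(4 - \frac{14}{3}\right) = \left(5753 + 12238\right) + 6 \cdot \frac{14}{3} \left(4 - \frac{14}{3}\right) = 17991 + 6 \cdot \frac{14}{3} \left(- \frac{2}{3}\right) = 17991 - \frac{56}{3} = \frac{53917}{3}$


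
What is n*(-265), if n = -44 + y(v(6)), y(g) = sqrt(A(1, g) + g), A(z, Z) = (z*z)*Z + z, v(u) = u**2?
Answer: 11660 - 265*sqrt(73) ≈ 9395.8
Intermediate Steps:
A(z, Z) = z + Z*z**2 (A(z, Z) = z**2*Z + z = Z*z**2 + z = z + Z*z**2)
y(g) = sqrt(1 + 2*g) (y(g) = sqrt(1*(1 + g*1) + g) = sqrt(1*(1 + g) + g) = sqrt((1 + g) + g) = sqrt(1 + 2*g))
n = -44 + sqrt(73) (n = -44 + sqrt(1 + 2*6**2) = -44 + sqrt(1 + 2*36) = -44 + sqrt(1 + 72) = -44 + sqrt(73) ≈ -35.456)
n*(-265) = (-44 + sqrt(73))*(-265) = 11660 - 265*sqrt(73)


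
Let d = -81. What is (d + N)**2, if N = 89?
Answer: 64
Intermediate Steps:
(d + N)**2 = (-81 + 89)**2 = 8**2 = 64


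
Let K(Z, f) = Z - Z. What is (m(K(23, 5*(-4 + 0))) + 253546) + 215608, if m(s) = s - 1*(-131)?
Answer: 469285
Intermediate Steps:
K(Z, f) = 0
m(s) = 131 + s (m(s) = s + 131 = 131 + s)
(m(K(23, 5*(-4 + 0))) + 253546) + 215608 = ((131 + 0) + 253546) + 215608 = (131 + 253546) + 215608 = 253677 + 215608 = 469285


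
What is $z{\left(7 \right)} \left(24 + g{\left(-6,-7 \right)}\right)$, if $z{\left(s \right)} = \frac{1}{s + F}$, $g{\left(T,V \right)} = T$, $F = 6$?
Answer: $\frac{18}{13} \approx 1.3846$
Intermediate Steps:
$z{\left(s \right)} = \frac{1}{6 + s}$ ($z{\left(s \right)} = \frac{1}{s + 6} = \frac{1}{6 + s}$)
$z{\left(7 \right)} \left(24 + g{\left(-6,-7 \right)}\right) = \frac{24 - 6}{6 + 7} = \frac{1}{13} \cdot 18 = \frac{18}{13}$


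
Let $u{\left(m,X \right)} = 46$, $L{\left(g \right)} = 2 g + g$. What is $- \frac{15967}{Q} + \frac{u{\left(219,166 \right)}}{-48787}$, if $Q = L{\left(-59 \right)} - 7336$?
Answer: $\frac{778636431}{366536731} \approx 2.1243$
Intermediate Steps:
$L{\left(g \right)} = 3 g$
$Q = -7513$ ($Q = 3 \left(-59\right) - 7336 = -177 - 7336 = -7513$)
$- \frac{15967}{Q} + \frac{u{\left(219,166 \right)}}{-48787} = - \frac{15967}{-7513} + \frac{46}{-48787} = \left(-15967\right) \left(- \frac{1}{7513}\right) + 46 \left(- \frac{1}{48787}\right) = \frac{15967}{7513} - \frac{46}{48787} = \frac{778636431}{366536731}$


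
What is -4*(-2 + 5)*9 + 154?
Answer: 46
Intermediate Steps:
-4*(-2 + 5)*9 + 154 = -4*3*9 + 154 = -12*9 + 154 = -108 + 154 = 46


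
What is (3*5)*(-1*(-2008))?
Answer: 30120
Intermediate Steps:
(3*5)*(-1*(-2008)) = 15*2008 = 30120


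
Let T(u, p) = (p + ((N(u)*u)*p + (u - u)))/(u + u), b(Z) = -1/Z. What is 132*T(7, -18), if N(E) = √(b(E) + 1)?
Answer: -1188/7 - 1188*√42/7 ≈ -1269.6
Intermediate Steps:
N(E) = √(1 - 1/E) (N(E) = √(-1/E + 1) = √(1 - 1/E))
T(u, p) = (p + p*u*√((-1 + u)/u))/(2*u) (T(u, p) = (p + ((√((-1 + u)/u)*u)*p + (u - u)))/(u + u) = (p + ((u*√((-1 + u)/u))*p + 0))/((2*u)) = (p + (p*u*√((-1 + u)/u) + 0))*(1/(2*u)) = (p + p*u*√((-1 + u)/u))*(1/(2*u)) = (p + p*u*√((-1 + u)/u))/(2*u))
132*T(7, -18) = 132*((½)*(-18)*(1 + 7*√((-1 + 7)/7))/7) = 132*((½)*(-18)*(⅐)*(1 + 7*√((⅐)*6))) = 132*((½)*(-18)*(⅐)*(1 + 7*√(6/7))) = 132*((½)*(-18)*(⅐)*(1 + 7*(√42/7))) = 132*((½)*(-18)*(⅐)*(1 + √42)) = 132*(-9/7 - 9*√42/7) = -1188/7 - 1188*√42/7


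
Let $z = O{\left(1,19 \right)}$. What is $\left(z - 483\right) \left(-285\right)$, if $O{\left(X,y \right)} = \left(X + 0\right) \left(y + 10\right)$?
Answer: $129390$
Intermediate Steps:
$O{\left(X,y \right)} = X \left(10 + y\right)$
$z = 29$ ($z = 1 \left(10 + 19\right) = 1 \cdot 29 = 29$)
$\left(z - 483\right) \left(-285\right) = \left(29 - 483\right) \left(-285\right) = \left(-454\right) \left(-285\right) = 129390$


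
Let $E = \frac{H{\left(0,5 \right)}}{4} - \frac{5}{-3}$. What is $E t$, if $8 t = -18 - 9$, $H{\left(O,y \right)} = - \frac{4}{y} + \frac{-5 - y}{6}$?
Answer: $- \frac{567}{160} \approx -3.5438$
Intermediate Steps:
$H{\left(O,y \right)} = - \frac{5}{6} - \frac{4}{y} - \frac{y}{6}$ ($H{\left(O,y \right)} = - \frac{4}{y} + \left(-5 - y\right) \frac{1}{6} = - \frac{4}{y} - \left(\frac{5}{6} + \frac{y}{6}\right) = - \frac{5}{6} - \frac{4}{y} - \frac{y}{6}$)
$t = - \frac{27}{8}$ ($t = \frac{-18 - 9}{8} = \frac{1}{8} \left(-27\right) = - \frac{27}{8} \approx -3.375$)
$E = \frac{21}{20}$ ($E = \frac{\frac{1}{6} \cdot \frac{1}{5} \left(-24 - 5 \left(5 + 5\right)\right)}{4} - \frac{5}{-3} = \frac{1}{6} \cdot \frac{1}{5} \left(-24 - 5 \cdot 10\right) \frac{1}{4} - - \frac{5}{3} = \frac{1}{6} \cdot \frac{1}{5} \left(-24 - 50\right) \frac{1}{4} + \frac{5}{3} = \frac{1}{6} \cdot \frac{1}{5} \left(-74\right) \frac{1}{4} + \frac{5}{3} = \left(- \frac{37}{15}\right) \frac{1}{4} + \frac{5}{3} = - \frac{37}{60} + \frac{5}{3} = \frac{21}{20} \approx 1.05$)
$E t = \frac{21}{20} \left(- \frac{27}{8}\right) = - \frac{567}{160}$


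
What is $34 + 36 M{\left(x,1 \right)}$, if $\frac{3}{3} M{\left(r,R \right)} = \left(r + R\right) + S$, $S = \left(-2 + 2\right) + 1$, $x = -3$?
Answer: $-2$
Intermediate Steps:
$S = 1$ ($S = 0 + 1 = 1$)
$M{\left(r,R \right)} = 1 + R + r$ ($M{\left(r,R \right)} = \left(r + R\right) + 1 = \left(R + r\right) + 1 = 1 + R + r$)
$34 + 36 M{\left(x,1 \right)} = 34 + 36 \left(1 + 1 - 3\right) = 34 + 36 \left(-1\right) = 34 - 36 = -2$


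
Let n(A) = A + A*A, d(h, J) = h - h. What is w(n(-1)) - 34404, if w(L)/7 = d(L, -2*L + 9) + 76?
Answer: -33872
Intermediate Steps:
d(h, J) = 0
n(A) = A + A²
w(L) = 532 (w(L) = 7*(0 + 76) = 7*76 = 532)
w(n(-1)) - 34404 = 532 - 34404 = -33872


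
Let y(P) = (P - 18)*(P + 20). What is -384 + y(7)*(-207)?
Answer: 61095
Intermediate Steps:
y(P) = (-18 + P)*(20 + P)
-384 + y(7)*(-207) = -384 + (-360 + 7² + 2*7)*(-207) = -384 + (-360 + 49 + 14)*(-207) = -384 - 297*(-207) = -384 + 61479 = 61095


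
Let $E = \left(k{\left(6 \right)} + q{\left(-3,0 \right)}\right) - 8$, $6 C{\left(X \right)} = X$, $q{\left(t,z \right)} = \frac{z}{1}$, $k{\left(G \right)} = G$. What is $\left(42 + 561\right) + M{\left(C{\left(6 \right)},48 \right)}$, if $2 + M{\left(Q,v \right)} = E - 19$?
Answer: $580$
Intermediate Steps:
$q{\left(t,z \right)} = z$ ($q{\left(t,z \right)} = z 1 = z$)
$C{\left(X \right)} = \frac{X}{6}$
$E = -2$ ($E = \left(6 + 0\right) - 8 = 6 - 8 = -2$)
$M{\left(Q,v \right)} = -23$ ($M{\left(Q,v \right)} = -2 - 21 = -23$)
$\left(42 + 561\right) + M{\left(C{\left(6 \right)},48 \right)} = \left(42 + 561\right) - 23 = 603 - 23 = 580$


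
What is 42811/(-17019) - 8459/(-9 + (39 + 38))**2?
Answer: -11029735/2538576 ≈ -4.3448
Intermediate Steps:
42811/(-17019) - 8459/(-9 + (39 + 38))**2 = 42811*(-1/17019) - 8459/(-9 + 77)**2 = -1381/549 - 8459/(68**2) = -1381/549 - 8459/4624 = -11029735/2538576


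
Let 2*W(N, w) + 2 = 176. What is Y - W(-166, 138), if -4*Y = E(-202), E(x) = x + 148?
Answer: -147/2 ≈ -73.500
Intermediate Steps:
W(N, w) = 87 (W(N, w) = -1 + (½)*176 = -1 + 88 = 87)
E(x) = 148 + x
Y = 27/2 (Y = -(148 - 202)/4 = -¼*(-54) = 27/2 ≈ 13.500)
Y - W(-166, 138) = 27/2 - 1*87 = 27/2 - 87 = -147/2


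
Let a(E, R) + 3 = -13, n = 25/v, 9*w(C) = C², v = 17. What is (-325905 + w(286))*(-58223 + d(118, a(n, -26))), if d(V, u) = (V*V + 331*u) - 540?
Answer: 142952382115/9 ≈ 1.5884e+10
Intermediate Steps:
w(C) = C²/9
n = 25/17 ≈ 1.4706
a(E, R) = -16 (a(E, R) = -3 - 13 = -16)
d(V, u) = -540 + V² + 331*u (d(V, u) = (V² + 331*u) - 540 = -540 + V² + 331*u)
(-325905 + w(286))*(-58223 + d(118, a(n, -26))) = (-325905 + (⅑)*286²)*(-58223 + (-540 + 118² + 331*(-16))) = (-325905 + (⅑)*81796)*(-58223 + (-540 + 13924 - 5296)) = (-325905 + 81796/9)*(-58223 + 8088) = -2851349/9*(-50135) = 142952382115/9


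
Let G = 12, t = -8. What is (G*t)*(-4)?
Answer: 384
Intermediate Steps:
(G*t)*(-4) = (12*(-8))*(-4) = -96*(-4) = 384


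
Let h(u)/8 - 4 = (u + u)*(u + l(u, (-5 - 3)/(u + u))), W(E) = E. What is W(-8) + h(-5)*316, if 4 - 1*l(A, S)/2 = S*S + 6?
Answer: 1349912/5 ≈ 2.6998e+5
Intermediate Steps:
l(A, S) = -4 - 2*S**2 (l(A, S) = 8 - 2*(S*S + 6) = 8 - 2*(S**2 + 6) = 8 - 2*(6 + S**2) = 8 + (-12 - 2*S**2) = -4 - 2*S**2)
h(u) = 32 + 16*u*(-4 + u - 32/u**2) (h(u) = 32 + 8*((u + u)*(u + (-4 - 2*(-5 - 3)**2/(u + u)**2))) = 32 + 8*((2*u)*(u + (-4 - 2*16/u**2))) = 32 + 8*((2*u)*(u + (-4 - 32/u**2))) = 32 + 8*((2*u)*(-4 + u - 32/u**2)) = 32 + 8*(2*u*(-4 + u - 32/u**2)) = 32 + 16*u*(-4 + u - 32/u**2))
W(-8) + h(-5)*316 = -8 + (32 - 512/(-5) - 64*(-5) + 16*(-5)**2)*316 = -8 + (32 - 512*(-1/5) + 320 + 16*25)*316 = -8 + (32 + 512/5 + 320 + 400)*316 = -8 + (4272/5)*316 = -8 + 1349952/5 = 1349912/5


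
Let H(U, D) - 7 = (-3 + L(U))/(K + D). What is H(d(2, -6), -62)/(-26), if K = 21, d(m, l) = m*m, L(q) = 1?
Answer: -289/1066 ≈ -0.27111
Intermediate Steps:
d(m, l) = m²
H(U, D) = 7 - 2/(21 + D) (H(U, D) = 7 + (-3 + 1)/(21 + D) = 7 - 2/(21 + D))
H(d(2, -6), -62)/(-26) = ((145 + 7*(-62))/(21 - 62))/(-26) = ((145 - 434)/(-41))*(-1/26) = -1/41*(-289)*(-1/26) = (289/41)*(-1/26) = -289/1066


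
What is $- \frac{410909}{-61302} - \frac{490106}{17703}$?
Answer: $- \frac{7590051995}{361743102} \approx -20.982$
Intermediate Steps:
$- \frac{410909}{-61302} - \frac{490106}{17703} = \left(-410909\right) \left(- \frac{1}{61302}\right) - \frac{490106}{17703} = \frac{410909}{61302} - \frac{490106}{17703} = - \frac{7590051995}{361743102}$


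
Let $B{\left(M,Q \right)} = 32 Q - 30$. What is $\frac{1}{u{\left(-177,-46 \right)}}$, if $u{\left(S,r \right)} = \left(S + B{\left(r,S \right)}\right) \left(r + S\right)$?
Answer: $\frac{1}{1309233} \approx 7.6381 \cdot 10^{-7}$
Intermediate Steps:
$B{\left(M,Q \right)} = -30 + 32 Q$
$u{\left(S,r \right)} = \left(-30 + 33 S\right) \left(S + r\right)$ ($u{\left(S,r \right)} = \left(S + \left(-30 + 32 S\right)\right) \left(r + S\right) = \left(-30 + 33 S\right) \left(S + r\right)$)
$\frac{1}{u{\left(-177,-46 \right)}} = \frac{1}{\left(-30\right) \left(-177\right) - -1380 + 33 \left(-177\right)^{2} + 33 \left(-177\right) \left(-46\right)} = \frac{1}{5310 + 1380 + 33 \cdot 31329 + 268686} = \frac{1}{5310 + 1380 + 1033857 + 268686} = \frac{1}{1309233}$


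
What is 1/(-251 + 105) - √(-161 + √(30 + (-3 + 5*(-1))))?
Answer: -1/146 - I*√(161 - √22) ≈ -0.0068493 - 12.502*I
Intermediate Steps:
1/(-251 + 105) - √(-161 + √(30 + (-3 + 5*(-1)))) = 1/(-146) - √(-161 + √(30 + (-3 - 5))) = -1/146 - √(-161 + √(30 - 8)) = -1/146 - √(-161 + √22)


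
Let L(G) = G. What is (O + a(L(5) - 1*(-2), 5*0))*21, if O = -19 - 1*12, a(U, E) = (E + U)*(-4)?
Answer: -1239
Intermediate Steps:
a(U, E) = -4*E - 4*U
O = -31 (O = -19 - 12 = -31)
(O + a(L(5) - 1*(-2), 5*0))*21 = (-31 + (-20*0 - 4*(5 - 1*(-2))))*21 = (-31 + (-4*0 - 4*(5 + 2)))*21 = (-31 + (0 - 4*7))*21 = (-31 + (0 - 28))*21 = (-31 - 28)*21 = -59*21 = -1239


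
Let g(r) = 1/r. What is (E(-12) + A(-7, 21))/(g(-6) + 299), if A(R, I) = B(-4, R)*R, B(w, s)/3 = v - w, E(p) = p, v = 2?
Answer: -828/1793 ≈ -0.46180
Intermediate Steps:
B(w, s) = 6 - 3*w (B(w, s) = 3*(2 - w) = 6 - 3*w)
A(R, I) = 18*R (A(R, I) = (6 - 3*(-4))*R = (6 + 12)*R = 18*R)
(E(-12) + A(-7, 21))/(g(-6) + 299) = (-12 + 18*(-7))/(1/(-6) + 299) = (-12 - 126)/(-⅙ + 299) = -138/1793/6 = -138*6/1793 = -828/1793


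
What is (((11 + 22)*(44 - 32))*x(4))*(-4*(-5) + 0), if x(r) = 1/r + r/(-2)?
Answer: -13860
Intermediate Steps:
x(r) = 1/r - r/2 (x(r) = 1/r + r*(-½) = 1/r - r/2)
(((11 + 22)*(44 - 32))*x(4))*(-4*(-5) + 0) = (((11 + 22)*(44 - 32))*(1/4 - ½*4))*(-4*(-5) + 0) = ((33*12)*(¼ - 2))*(20 + 0) = (396*(-7/4))*20 = -693*20 = -13860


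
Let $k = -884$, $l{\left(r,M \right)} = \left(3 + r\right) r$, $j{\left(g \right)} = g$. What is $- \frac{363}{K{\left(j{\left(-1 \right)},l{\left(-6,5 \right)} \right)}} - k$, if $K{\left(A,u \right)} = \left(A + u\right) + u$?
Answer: $\frac{30577}{35} \approx 873.63$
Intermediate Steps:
$l{\left(r,M \right)} = r \left(3 + r\right)$
$K{\left(A,u \right)} = A + 2 u$
$- \frac{363}{K{\left(j{\left(-1 \right)},l{\left(-6,5 \right)} \right)}} - k = - \frac{363}{-1 + 2 \left(- 6 \left(3 - 6\right)\right)} - -884 = - \frac{363}{-1 + 2 \left(\left(-6\right) \left(-3\right)\right)} + 884 = - \frac{363}{-1 + 2 \cdot 18} + 884 = - \frac{363}{-1 + 36} + 884 = - \frac{363}{35} + 884 = \frac{30577}{35}$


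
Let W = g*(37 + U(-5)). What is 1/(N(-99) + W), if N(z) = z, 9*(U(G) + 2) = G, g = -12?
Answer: -3/1537 ≈ -0.0019519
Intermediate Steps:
U(G) = -2 + G/9
W = -1240/3 (W = -12*(37 + (-2 + (1/9)*(-5))) = -12*(37 + (-2 - 5/9)) = -12*(37 - 23/9) = -12*310/9 = -1240/3 ≈ -413.33)
1/(N(-99) + W) = 1/(-99 - 1240/3) = 1/(-1537/3) = -3/1537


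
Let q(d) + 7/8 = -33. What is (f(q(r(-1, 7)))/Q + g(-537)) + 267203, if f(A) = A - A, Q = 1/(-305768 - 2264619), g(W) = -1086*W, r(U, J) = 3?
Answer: 850385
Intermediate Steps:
Q = -1/2570387 (Q = 1/(-2570387) = -1/2570387 ≈ -3.8905e-7)
q(d) = -271/8 (q(d) = -7/8 - 33 = -271/8)
f(A) = 0
(f(q(r(-1, 7)))/Q + g(-537)) + 267203 = (0/(-1/2570387) - 1086*(-537)) + 267203 = (0*(-2570387) + 583182) + 267203 = (0 + 583182) + 267203 = 583182 + 267203 = 850385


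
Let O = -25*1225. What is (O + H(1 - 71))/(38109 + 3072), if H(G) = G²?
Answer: -1225/1961 ≈ -0.62468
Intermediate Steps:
O = -30625
(O + H(1 - 71))/(38109 + 3072) = (-30625 + (1 - 71)²)/(38109 + 3072) = (-30625 + (-70)²)/41181 = (-30625 + 4900)*(1/41181) = -25725*1/41181 = -1225/1961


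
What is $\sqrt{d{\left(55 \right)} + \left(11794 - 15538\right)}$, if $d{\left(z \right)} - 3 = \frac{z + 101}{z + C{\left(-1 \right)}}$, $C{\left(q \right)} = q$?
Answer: $\frac{i \sqrt{33643}}{3} \approx 61.14 i$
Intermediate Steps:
$d{\left(z \right)} = 3 + \frac{101 + z}{-1 + z}$ ($d{\left(z \right)} = 3 + \frac{z + 101}{z - 1} = 3 + \frac{101 + z}{-1 + z}$)
$\sqrt{d{\left(55 \right)} + \left(11794 - 15538\right)} = \sqrt{\frac{2 \left(49 + 2 \cdot 55\right)}{-1 + 55} + \left(11794 - 15538\right)} = \sqrt{\frac{2 \left(49 + 110\right)}{54} + \left(11794 - 15538\right)} = \sqrt{2 \cdot \frac{1}{54} \cdot 159 - 3744} = \sqrt{\frac{53}{9} - 3744} = \sqrt{- \frac{33643}{9}} = \frac{i \sqrt{33643}}{3}$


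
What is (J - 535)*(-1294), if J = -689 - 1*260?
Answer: 1920296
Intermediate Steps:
J = -949 (J = -689 - 260 = -949)
(J - 535)*(-1294) = (-949 - 535)*(-1294) = -1484*(-1294) = 1920296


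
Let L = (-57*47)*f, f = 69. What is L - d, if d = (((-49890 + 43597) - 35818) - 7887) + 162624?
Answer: -297477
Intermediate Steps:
L = -184851 (L = -57*47*69 = -2679*69 = -184851)
d = 112626 (d = ((-6293 - 35818) - 7887) + 162624 = (-42111 - 7887) + 162624 = -49998 + 162624 = 112626)
L - d = -184851 - 1*112626 = -184851 - 112626 = -297477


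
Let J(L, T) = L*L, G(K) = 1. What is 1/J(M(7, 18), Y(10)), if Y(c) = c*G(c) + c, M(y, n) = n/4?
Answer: 4/81 ≈ 0.049383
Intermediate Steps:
M(y, n) = n/4 (M(y, n) = n*(¼) = n/4)
Y(c) = 2*c (Y(c) = c*1 + c = c + c = 2*c)
J(L, T) = L²
1/J(M(7, 18), Y(10)) = 1/(((¼)*18)²) = 1/((9/2)²) = 1/(81/4) = 4/81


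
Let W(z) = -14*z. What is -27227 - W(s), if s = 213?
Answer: -24245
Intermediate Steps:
-27227 - W(s) = -27227 - (-14)*213 = -27227 - 1*(-2982) = -27227 + 2982 = -24245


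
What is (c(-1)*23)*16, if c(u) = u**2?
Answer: 368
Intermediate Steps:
(c(-1)*23)*16 = ((-1)**2*23)*16 = (1*23)*16 = 23*16 = 368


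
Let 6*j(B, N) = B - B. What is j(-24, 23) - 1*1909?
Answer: -1909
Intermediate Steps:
j(B, N) = 0 (j(B, N) = (B - B)/6 = (⅙)*0 = 0)
j(-24, 23) - 1*1909 = 0 - 1*1909 = 0 - 1909 = -1909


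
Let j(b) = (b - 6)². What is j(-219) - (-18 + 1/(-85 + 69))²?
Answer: 12876479/256 ≈ 50299.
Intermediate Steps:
j(b) = (-6 + b)²
j(-219) - (-18 + 1/(-85 + 69))² = (-6 - 219)² - (-18 + 1/(-85 + 69))² = (-225)² - (-18 + 1/(-16))² = 50625 - (-18 - 1/16)² = 50625 - (-289/16)² = 50625 - 1*83521/256 = 50625 - 83521/256 = 12876479/256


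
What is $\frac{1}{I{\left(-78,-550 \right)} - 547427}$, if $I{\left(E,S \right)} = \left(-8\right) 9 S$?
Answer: $- \frac{1}{507827} \approx -1.9692 \cdot 10^{-6}$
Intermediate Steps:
$I{\left(E,S \right)} = - 72 S$
$\frac{1}{I{\left(-78,-550 \right)} - 547427} = \frac{1}{\left(-72\right) \left(-550\right) - 547427} = \frac{1}{39600 - 547427} = \frac{1}{-507827} = - \frac{1}{507827}$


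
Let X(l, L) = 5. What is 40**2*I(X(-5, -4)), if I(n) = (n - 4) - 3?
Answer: -3200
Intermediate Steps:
I(n) = -7 + n (I(n) = (-4 + n) - 3 = -7 + n)
40**2*I(X(-5, -4)) = 40**2*(-7 + 5) = 1600*(-2) = -3200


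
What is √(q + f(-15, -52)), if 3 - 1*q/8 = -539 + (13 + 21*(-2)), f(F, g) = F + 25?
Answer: √4578 ≈ 67.661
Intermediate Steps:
f(F, g) = 25 + F
q = 4568 (q = 24 - 8*(-539 + (13 + 21*(-2))) = 24 - 8*(-539 + (13 - 42)) = 24 - 8*(-539 - 29) = 24 - 8*(-568) = 24 + 4544 = 4568)
√(q + f(-15, -52)) = √(4568 + (25 - 15)) = √(4568 + 10) = √4578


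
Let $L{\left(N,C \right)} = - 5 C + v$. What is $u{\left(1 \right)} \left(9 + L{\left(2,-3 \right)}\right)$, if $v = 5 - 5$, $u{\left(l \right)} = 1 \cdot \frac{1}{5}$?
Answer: $\frac{24}{5} \approx 4.8$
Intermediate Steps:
$u{\left(l \right)} = \frac{1}{5}$ ($u{\left(l \right)} = 1 \cdot \frac{1}{5} = \frac{1}{5}$)
$v = 0$ ($v = 5 - 5 = 0$)
$L{\left(N,C \right)} = - 5 C$ ($L{\left(N,C \right)} = - 5 C + 0 = - 5 C$)
$u{\left(1 \right)} \left(9 + L{\left(2,-3 \right)}\right) = \frac{9 - -15}{5} = \frac{9 + 15}{5} = \frac{1}{5} \cdot 24 = \frac{24}{5}$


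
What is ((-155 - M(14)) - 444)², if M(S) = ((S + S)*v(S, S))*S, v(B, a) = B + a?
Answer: 133980625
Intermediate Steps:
M(S) = 4*S³ (M(S) = ((S + S)*(S + S))*S = ((2*S)*(2*S))*S = (4*S²)*S = 4*S³)
((-155 - M(14)) - 444)² = ((-155 - 4*14³) - 444)² = ((-155 - 4*2744) - 444)² = ((-155 - 1*10976) - 444)² = ((-155 - 10976) - 444)² = (-11131 - 444)² = (-11575)² = 133980625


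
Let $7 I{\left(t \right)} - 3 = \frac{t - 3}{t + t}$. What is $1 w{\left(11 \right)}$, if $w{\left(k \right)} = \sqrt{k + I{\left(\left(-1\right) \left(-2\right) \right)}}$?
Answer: $\frac{\sqrt{2233}}{14} \approx 3.3753$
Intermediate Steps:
$I{\left(t \right)} = \frac{3}{7} + \frac{-3 + t}{14 t}$ ($I{\left(t \right)} = \frac{3}{7} + \frac{\left(t - 3\right) \frac{1}{t + t}}{7} = \frac{3}{7} + \frac{\left(-3 + t\right) \frac{1}{2 t}}{7} = \frac{3}{7} + \frac{\frac{1}{2} \frac{1}{t} \left(-3 + t\right)}{7} = \frac{3}{7} + \frac{-3 + t}{14 t}$)
$w{\left(k \right)} = \sqrt{\frac{11}{28} + k}$ ($w{\left(k \right)} = \sqrt{k + \frac{-3 + 7 \left(\left(-1\right) \left(-2\right)\right)}{14 \left(\left(-1\right) \left(-2\right)\right)}} = \sqrt{k + \frac{-3 + 7 \cdot 2}{14 \cdot 2}} = \sqrt{k + \frac{1}{14} \cdot \frac{1}{2} \left(-3 + 14\right)} = \sqrt{k + \frac{1}{14} \cdot \frac{1}{2} \cdot 11} = \sqrt{k + \frac{11}{28}} = \sqrt{\frac{11}{28} + k}$)
$1 w{\left(11 \right)} = 1 \frac{\sqrt{77 + 196 \cdot 11}}{14} = 1 \frac{\sqrt{77 + 2156}}{14} = 1 \frac{\sqrt{2233}}{14} = \frac{\sqrt{2233}}{14}$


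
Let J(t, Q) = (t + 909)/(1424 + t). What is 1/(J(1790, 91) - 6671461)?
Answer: -3214/21442072955 ≈ -1.4989e-7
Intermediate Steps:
J(t, Q) = (909 + t)/(1424 + t)
1/(J(1790, 91) - 6671461) = 1/((909 + 1790)/(1424 + 1790) - 6671461) = 1/(2699/3214 - 6671461) = 1/(-21442072955/3214) = -3214/21442072955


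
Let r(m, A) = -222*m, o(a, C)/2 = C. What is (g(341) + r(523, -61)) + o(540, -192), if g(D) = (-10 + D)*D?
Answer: -3619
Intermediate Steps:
o(a, C) = 2*C
g(D) = D*(-10 + D)
(g(341) + r(523, -61)) + o(540, -192) = (341*(-10 + 341) - 222*523) + 2*(-192) = (341*331 - 116106) - 384 = (112871 - 116106) - 384 = -3235 - 384 = -3619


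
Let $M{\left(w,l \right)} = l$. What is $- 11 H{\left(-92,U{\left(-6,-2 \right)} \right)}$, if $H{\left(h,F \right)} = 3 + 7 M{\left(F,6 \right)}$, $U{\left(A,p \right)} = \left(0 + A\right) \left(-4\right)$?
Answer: $-495$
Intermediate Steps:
$U{\left(A,p \right)} = - 4 A$ ($U{\left(A,p \right)} = A \left(-4\right) = - 4 A$)
$H{\left(h,F \right)} = 45$ ($H{\left(h,F \right)} = 3 + 7 \cdot 6 = 3 + 42 = 45$)
$- 11 H{\left(-92,U{\left(-6,-2 \right)} \right)} = \left(-11\right) 45 = -495$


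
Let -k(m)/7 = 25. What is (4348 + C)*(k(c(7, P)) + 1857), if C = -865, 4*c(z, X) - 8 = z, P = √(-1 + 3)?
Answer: 5858406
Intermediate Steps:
P = √2 ≈ 1.4142
c(z, X) = 2 + z/4
k(m) = -175 (k(m) = -7*25 = -175)
(4348 + C)*(k(c(7, P)) + 1857) = (4348 - 865)*(-175 + 1857) = 3483*1682 = 5858406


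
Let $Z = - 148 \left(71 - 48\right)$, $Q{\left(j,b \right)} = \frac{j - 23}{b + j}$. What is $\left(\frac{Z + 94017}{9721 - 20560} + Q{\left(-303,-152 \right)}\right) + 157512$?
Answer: $\frac{776771323039}{4931745} \approx 1.575 \cdot 10^{5}$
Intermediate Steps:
$Q{\left(j,b \right)} = \frac{-23 + j}{b + j}$
$Z = -3404$ ($Z = - 148 \left(71 - 48\right) = \left(-148\right) 23 = -3404$)
$\left(\frac{Z + 94017}{9721 - 20560} + Q{\left(-303,-152 \right)}\right) + 157512 = \left(\frac{-3404 + 94017}{9721 - 20560} + \frac{-23 - 303}{-152 - 303}\right) + 157512 = \left(\frac{90613}{-10839} + \frac{1}{-455} \left(-326\right)\right) + 157512 = \left(90613 \left(- \frac{1}{10839}\right) - - \frac{326}{455}\right) + 157512 = \left(- \frac{90613}{10839} + \frac{326}{455}\right) + 157512 = - \frac{37695401}{4931745} + 157512 = \frac{776771323039}{4931745}$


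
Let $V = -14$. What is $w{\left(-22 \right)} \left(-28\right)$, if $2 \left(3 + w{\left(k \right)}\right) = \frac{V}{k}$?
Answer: $\frac{826}{11} \approx 75.091$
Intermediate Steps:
$w{\left(k \right)} = -3 - \frac{7}{k}$ ($w{\left(k \right)} = -3 + \frac{\left(-14\right) \frac{1}{k}}{2} = -3 - \frac{7}{k}$)
$w{\left(-22 \right)} \left(-28\right) = \left(-3 - \frac{7}{-22}\right) \left(-28\right) = \left(-3 - - \frac{7}{22}\right) \left(-28\right) = \left(-3 + \frac{7}{22}\right) \left(-28\right) = \left(- \frac{59}{22}\right) \left(-28\right) = \frac{826}{11}$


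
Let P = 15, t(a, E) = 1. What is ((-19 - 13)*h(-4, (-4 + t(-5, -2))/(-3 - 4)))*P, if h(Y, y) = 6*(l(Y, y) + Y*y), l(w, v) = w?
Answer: 115200/7 ≈ 16457.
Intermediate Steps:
h(Y, y) = 6*Y + 6*Y*y (h(Y, y) = 6*(Y + Y*y) = 6*Y + 6*Y*y)
((-19 - 13)*h(-4, (-4 + t(-5, -2))/(-3 - 4)))*P = ((-19 - 13)*(6*(-4)*(1 + (-4 + 1)/(-3 - 4))))*15 = -192*(-4)*(1 - 3/(-7))*15 = -192*(-4)*(1 - 3*(-⅐))*15 = -192*(-4)*(1 + 3/7)*15 = -192*(-4)*10/7*15 = -32*(-240/7)*15 = (7680/7)*15 = 115200/7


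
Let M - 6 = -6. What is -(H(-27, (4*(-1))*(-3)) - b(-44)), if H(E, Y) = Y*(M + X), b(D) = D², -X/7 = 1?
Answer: 2020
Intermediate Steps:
X = -7 (X = -7*1 = -7)
M = 0 (M = 6 - 6 = 0)
H(E, Y) = -7*Y (H(E, Y) = Y*(0 - 7) = Y*(-7) = -7*Y)
-(H(-27, (4*(-1))*(-3)) - b(-44)) = -(-7*4*(-1)*(-3) - 1*(-44)²) = -(-(-28)*(-3) - 1*1936) = -(-7*12 - 1936) = -(-84 - 1936) = -1*(-2020) = 2020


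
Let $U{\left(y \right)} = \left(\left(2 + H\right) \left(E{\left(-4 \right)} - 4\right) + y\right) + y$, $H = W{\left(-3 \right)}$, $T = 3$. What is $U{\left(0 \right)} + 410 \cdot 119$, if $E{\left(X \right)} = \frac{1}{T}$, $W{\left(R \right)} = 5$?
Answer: $\frac{146293}{3} \approx 48764.0$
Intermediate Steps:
$H = 5$
$E{\left(X \right)} = \frac{1}{3}$
$U{\left(y \right)} = - \frac{77}{3} + 2 y$ ($U{\left(y \right)} = \left(\left(2 + 5\right) \left(\frac{1}{3} - 4\right) + y\right) + y = \left(7 \left(- \frac{11}{3}\right) + y\right) + y = \left(- \frac{77}{3} + y\right) + y = - \frac{77}{3} + 2 y$)
$U{\left(0 \right)} + 410 \cdot 119 = \left(- \frac{77}{3} + 2 \cdot 0\right) + 410 \cdot 119 = \left(- \frac{77}{3} + 0\right) + 48790 = - \frac{77}{3} + 48790 = \frac{146293}{3}$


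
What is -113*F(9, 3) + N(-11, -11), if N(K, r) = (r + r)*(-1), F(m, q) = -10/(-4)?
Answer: -521/2 ≈ -260.50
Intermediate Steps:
F(m, q) = 5/2 (F(m, q) = -10*(-¼) = 5/2)
N(K, r) = -2*r (N(K, r) = (2*r)*(-1) = -2*r)
-113*F(9, 3) + N(-11, -11) = -113*5/2 - 2*(-11) = -565/2 + 22 = -521/2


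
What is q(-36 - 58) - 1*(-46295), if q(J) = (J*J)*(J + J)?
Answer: -1614873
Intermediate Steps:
q(J) = 2*J**3 (q(J) = J**2*(2*J) = 2*J**3)
q(-36 - 58) - 1*(-46295) = 2*(-36 - 58)**3 - 1*(-46295) = 2*(-94)**3 + 46295 = 2*(-830584) + 46295 = -1661168 + 46295 = -1614873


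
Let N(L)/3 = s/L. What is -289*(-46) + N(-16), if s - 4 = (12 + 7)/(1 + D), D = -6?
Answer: 1063517/80 ≈ 13294.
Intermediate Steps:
s = 1/5 (s = 4 + (12 + 7)/(1 - 6) = 4 + 19/(-5) = 4 + 19*(-1/5) = 4 - 19/5 = 1/5 ≈ 0.20000)
N(L) = 3/(5*L) (N(L) = 3*(1/(5*L)) = 3/(5*L))
-289*(-46) + N(-16) = -289*(-46) + (3/5)/(-16) = 13294 + (3/5)*(-1/16) = 13294 - 3/80 = 1063517/80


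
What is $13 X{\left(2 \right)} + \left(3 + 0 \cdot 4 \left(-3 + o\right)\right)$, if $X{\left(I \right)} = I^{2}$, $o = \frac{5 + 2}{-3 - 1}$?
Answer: $55$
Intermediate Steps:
$o = - \frac{7}{4}$ ($o = \frac{7}{-4} = 7 \left(- \frac{1}{4}\right) = - \frac{7}{4} \approx -1.75$)
$13 X{\left(2 \right)} + \left(3 + 0 \cdot 4 \left(-3 + o\right)\right) = 13 \cdot 2^{2} + \left(3 + 0 \cdot 4 \left(-3 - \frac{7}{4}\right)\right) = 13 \cdot 4 + \left(3 + 0 \cdot 4 \left(- \frac{19}{4}\right)\right) = 52 + \left(3 + 0 \left(-19\right)\right) = 52 + \left(3 + 0\right) = 52 + 3 = 55$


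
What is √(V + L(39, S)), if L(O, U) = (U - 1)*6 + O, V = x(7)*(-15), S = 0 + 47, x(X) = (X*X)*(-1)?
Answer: 5*√42 ≈ 32.404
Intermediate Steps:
x(X) = -X² (x(X) = X²*(-1) = -X²)
S = 47
V = 735 (V = -1*7²*(-15) = -1*49*(-15) = -49*(-15) = 735)
L(O, U) = -6 + O + 6*U (L(O, U) = (-1 + U)*6 + O = (-6 + 6*U) + O = -6 + O + 6*U)
√(V + L(39, S)) = √(735 + (-6 + 39 + 6*47)) = √(735 + (-6 + 39 + 282)) = √(735 + 315) = √1050 = 5*√42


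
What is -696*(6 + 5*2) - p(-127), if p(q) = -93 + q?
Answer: -10916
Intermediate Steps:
-696*(6 + 5*2) - p(-127) = -696*(6 + 5*2) - (-93 - 127) = -696*(6 + 10) - 1*(-220) = -696*16 + 220 = -11136 + 220 = -10916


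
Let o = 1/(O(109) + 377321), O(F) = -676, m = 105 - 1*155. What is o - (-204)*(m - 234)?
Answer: -21821304719/376645 ≈ -57936.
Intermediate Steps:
m = -50 (m = 105 - 155 = -50)
o = 1/376645 (o = 1/(-676 + 377321) = 1/376645 ≈ 2.6550e-6)
o - (-204)*(m - 234) = 1/376645 - (-204)*(-50 - 234) = 1/376645 - (-204)*(-284) = 1/376645 - 1*57936 = 1/376645 - 57936 = -21821304719/376645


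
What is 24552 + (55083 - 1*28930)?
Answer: 50705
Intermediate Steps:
24552 + (55083 - 1*28930) = 24552 + (55083 - 28930) = 24552 + 26153 = 50705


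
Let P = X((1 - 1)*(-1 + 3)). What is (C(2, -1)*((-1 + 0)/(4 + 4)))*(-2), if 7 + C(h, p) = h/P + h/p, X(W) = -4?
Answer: -19/8 ≈ -2.3750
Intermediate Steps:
P = -4
C(h, p) = -7 - h/4 + h/p (C(h, p) = -7 + (h/(-4) + h/p) = -7 + (h*(-¼) + h/p) = -7 + (-h/4 + h/p) = -7 - h/4 + h/p)
(C(2, -1)*((-1 + 0)/(4 + 4)))*(-2) = ((-7 - ¼*2 + 2/(-1))*((-1 + 0)/(4 + 4)))*(-2) = ((-7 - ½ + 2*(-1))*(-1/8))*(-2) = ((-7 - ½ - 2)*(-1*⅛))*(-2) = -19/2*(-⅛)*(-2) = (19/16)*(-2) = -19/8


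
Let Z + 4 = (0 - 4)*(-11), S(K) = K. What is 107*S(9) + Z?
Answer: 1003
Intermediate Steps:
Z = 40 (Z = -4 + (0 - 4)*(-11) = -4 - 4*(-11) = -4 + 44 = 40)
107*S(9) + Z = 107*9 + 40 = 963 + 40 = 1003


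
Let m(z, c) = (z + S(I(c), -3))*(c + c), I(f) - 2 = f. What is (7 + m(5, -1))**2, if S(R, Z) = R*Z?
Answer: 9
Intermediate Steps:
I(f) = 2 + f
m(z, c) = 2*c*(-6 + z - 3*c) (m(z, c) = (z + (2 + c)*(-3))*(c + c) = (z + (-6 - 3*c))*(2*c) = (-6 + z - 3*c)*(2*c) = 2*c*(-6 + z - 3*c))
(7 + m(5, -1))**2 = (7 + 2*(-1)*(-6 + 5 - 3*(-1)))**2 = (7 + 2*(-1)*(-6 + 5 + 3))**2 = (7 + 2*(-1)*2)**2 = (7 - 4)**2 = 3**2 = 9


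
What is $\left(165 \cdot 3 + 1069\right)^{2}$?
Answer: $2446096$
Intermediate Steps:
$\left(165 \cdot 3 + 1069\right)^{2} = \left(495 + 1069\right)^{2} = 1564^{2} = 2446096$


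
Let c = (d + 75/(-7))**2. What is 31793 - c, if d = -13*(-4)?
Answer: 1474336/49 ≈ 30089.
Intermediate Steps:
d = 52
c = 83521/49 (c = (52 + 75/(-7))**2 = (52 + 75*(-1/7))**2 = (52 - 75/7)**2 = (289/7)**2 = 83521/49 ≈ 1704.5)
31793 - c = 31793 - 1*83521/49 = 31793 - 83521/49 = 1474336/49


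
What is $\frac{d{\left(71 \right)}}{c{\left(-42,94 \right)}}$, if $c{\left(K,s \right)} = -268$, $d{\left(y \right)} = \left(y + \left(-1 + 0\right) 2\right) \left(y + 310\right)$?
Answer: $- \frac{26289}{268} \approx -98.093$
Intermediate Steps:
$d{\left(y \right)} = \left(-2 + y\right) \left(310 + y\right)$ ($d{\left(y \right)} = \left(y - 2\right) \left(310 + y\right) = \left(-2 + y\right) \left(310 + y\right)$)
$\frac{d{\left(71 \right)}}{c{\left(-42,94 \right)}} = \frac{-620 + 71^{2} + 308 \cdot 71}{-268} = \left(-620 + 5041 + 21868\right) \left(- \frac{1}{268}\right) = 26289 \left(- \frac{1}{268}\right) = - \frac{26289}{268}$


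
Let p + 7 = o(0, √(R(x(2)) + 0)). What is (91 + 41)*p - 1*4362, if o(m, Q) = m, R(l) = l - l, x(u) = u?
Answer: -5286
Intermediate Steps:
R(l) = 0
p = -7 (p = -7 + 0 = -7)
(91 + 41)*p - 1*4362 = (91 + 41)*(-7) - 1*4362 = 132*(-7) - 4362 = -924 - 4362 = -5286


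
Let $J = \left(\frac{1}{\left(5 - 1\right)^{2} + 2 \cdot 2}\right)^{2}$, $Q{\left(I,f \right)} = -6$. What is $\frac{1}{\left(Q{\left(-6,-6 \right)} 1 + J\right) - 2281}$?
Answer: $- \frac{400}{914799} \approx -0.00043725$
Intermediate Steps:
$J = \frac{1}{400}$ ($J = \left(\frac{1}{4^{2} + 4}\right)^{2} = \left(\frac{1}{16 + 4}\right)^{2} = \left(\frac{1}{20}\right)^{2} = \frac{1}{400} \approx 0.0025$)
$\frac{1}{\left(Q{\left(-6,-6 \right)} 1 + J\right) - 2281} = \frac{1}{\left(\left(-6\right) 1 + \frac{1}{400}\right) - 2281} = \frac{1}{\left(-6 + \frac{1}{400}\right) - 2281} = \frac{1}{- \frac{2399}{400} - 2281} = \frac{1}{- \frac{914799}{400}} = - \frac{400}{914799}$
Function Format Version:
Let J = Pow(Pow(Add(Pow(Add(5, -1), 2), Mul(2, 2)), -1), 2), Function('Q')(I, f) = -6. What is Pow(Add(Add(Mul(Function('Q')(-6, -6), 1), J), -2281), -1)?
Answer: Rational(-400, 914799) ≈ -0.00043725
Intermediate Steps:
J = Rational(1, 400) (J = Pow(Pow(Add(Pow(4, 2), 4), -1), 2) = Pow(Pow(Add(16, 4), -1), 2) = Pow(Pow(20, -1), 2) = Pow(Rational(1, 20), 2) = Rational(1, 400) ≈ 0.0025000)
Pow(Add(Add(Mul(Function('Q')(-6, -6), 1), J), -2281), -1) = Pow(Add(Add(Mul(-6, 1), Rational(1, 400)), -2281), -1) = Pow(Add(Add(-6, Rational(1, 400)), -2281), -1) = Pow(Add(Rational(-2399, 400), -2281), -1) = Pow(Rational(-914799, 400), -1) = Rational(-400, 914799)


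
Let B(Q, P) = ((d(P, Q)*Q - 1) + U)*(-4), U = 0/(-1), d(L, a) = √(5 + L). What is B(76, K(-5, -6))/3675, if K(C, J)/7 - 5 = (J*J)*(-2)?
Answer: 4/3675 - 1216*I*√29/3675 ≈ 0.0010884 - 1.7819*I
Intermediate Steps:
K(C, J) = 35 - 14*J² (K(C, J) = 35 + 7*((J*J)*(-2)) = 35 + 7*(J²*(-2)) = 35 + 7*(-2*J²) = 35 - 14*J²)
U = 0 (U = 0*(-1) = 0)
B(Q, P) = 4 - 4*Q*√(5 + P) (B(Q, P) = ((√(5 + P)*Q - 1) + 0)*(-4) = ((Q*√(5 + P) - 1) + 0)*(-4) = ((-1 + Q*√(5 + P)) + 0)*(-4) = (-1 + Q*√(5 + P))*(-4) = 4 - 4*Q*√(5 + P))
B(76, K(-5, -6))/3675 = (4 - 4*76*√(5 + (35 - 14*(-6)²)))/3675 = (4 - 4*76*√(5 + (35 - 14*36)))*(1/3675) = (4 - 4*76*√(5 + (35 - 504)))*(1/3675) = (4 - 4*76*√(5 - 469))*(1/3675) = (4 - 4*76*√(-464))*(1/3675) = (4 - 4*76*4*I*√29)*(1/3675) = (4 - 1216*I*√29)*(1/3675) = 4/3675 - 1216*I*√29/3675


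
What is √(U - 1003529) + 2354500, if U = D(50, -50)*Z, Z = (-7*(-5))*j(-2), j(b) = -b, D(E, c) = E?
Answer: 2354500 + I*√1000029 ≈ 2.3545e+6 + 1000.0*I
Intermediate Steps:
Z = 70 (Z = (-7*(-5))*(-1*(-2)) = 35*2 = 70)
U = 3500 (U = 50*70 = 3500)
√(U - 1003529) + 2354500 = √(3500 - 1003529) + 2354500 = √(-1000029) + 2354500 = I*√1000029 + 2354500 = 2354500 + I*√1000029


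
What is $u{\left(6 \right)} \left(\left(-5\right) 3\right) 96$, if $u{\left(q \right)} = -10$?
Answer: $14400$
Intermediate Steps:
$u{\left(6 \right)} \left(\left(-5\right) 3\right) 96 = - 10 \left(\left(-5\right) 3\right) 96 = \left(-10\right) \left(-15\right) 96 = 150 \cdot 96 = 14400$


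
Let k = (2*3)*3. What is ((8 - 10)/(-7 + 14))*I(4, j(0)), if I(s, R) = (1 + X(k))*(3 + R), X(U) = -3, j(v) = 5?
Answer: 32/7 ≈ 4.5714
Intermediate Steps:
k = 18 (k = 6*3 = 18)
I(s, R) = -6 - 2*R (I(s, R) = (1 - 3)*(3 + R) = -2*(3 + R) = -6 - 2*R)
((8 - 10)/(-7 + 14))*I(4, j(0)) = ((8 - 10)/(-7 + 14))*(-6 - 2*5) = (-2/7)*(-6 - 10) = -2*⅐*(-16) = -2/7*(-16) = 32/7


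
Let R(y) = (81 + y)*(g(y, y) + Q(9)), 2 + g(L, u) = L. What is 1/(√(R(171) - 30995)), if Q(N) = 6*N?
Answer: √25201/25201 ≈ 0.0062993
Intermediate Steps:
g(L, u) = -2 + L
R(y) = (52 + y)*(81 + y) (R(y) = (81 + y)*((-2 + y) + 6*9) = (81 + y)*((-2 + y) + 54) = (81 + y)*(52 + y) = (52 + y)*(81 + y))
1/(√(R(171) - 30995)) = 1/(√((4212 + 171² + 133*171) - 30995)) = 1/(√((4212 + 29241 + 22743) - 30995)) = 1/(√(56196 - 30995)) = 1/(√25201) = √25201/25201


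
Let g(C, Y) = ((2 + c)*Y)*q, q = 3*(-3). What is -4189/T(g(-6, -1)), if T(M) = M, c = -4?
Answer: 4189/18 ≈ 232.72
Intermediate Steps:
q = -9
g(C, Y) = 18*Y (g(C, Y) = ((2 - 4)*Y)*(-9) = -2*Y*(-9) = 18*Y)
-4189/T(g(-6, -1)) = -4189/(18*(-1)) = -4189/(-18) = -4189*(-1/18) = 4189/18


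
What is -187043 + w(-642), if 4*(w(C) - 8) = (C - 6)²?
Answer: -82059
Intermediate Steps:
w(C) = 8 + (-6 + C)²/4 (w(C) = 8 + (C - 6)²/4 = 8 + (-6 + C)²/4)
-187043 + w(-642) = -187043 + (8 + (-6 - 642)²/4) = -187043 + (8 + (¼)*(-648)²) = -187043 + (8 + (¼)*419904) = -187043 + (8 + 104976) = -187043 + 104984 = -82059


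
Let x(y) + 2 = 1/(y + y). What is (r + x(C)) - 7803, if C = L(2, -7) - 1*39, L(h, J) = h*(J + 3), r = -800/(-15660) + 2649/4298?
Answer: -617209207234/79085349 ≈ -7804.3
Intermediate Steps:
r = 2246087/3365334 (r = -800*(-1/15660) + 2649*(1/4298) = 40/783 + 2649/4298 = 2246087/3365334 ≈ 0.66742)
L(h, J) = h*(3 + J)
C = -47 (C = 2*(3 - 7) - 1*39 = 2*(-4) - 39 = -8 - 39 = -47)
x(y) = -2 + 1/(2*y) (x(y) = -2 + 1/(y + y) = -2 + 1/(2*y))
(r + x(C)) - 7803 = (2246087/3365334 + (-2 + (½)/(-47))) - 7803 = (2246087/3365334 + (-2 + (½)*(-1/47))) - 7803 = (2246087/3365334 + (-2 - 1/94)) - 7803 = (2246087/3365334 - 189/94) - 7803 = -106228987/79085349 - 7803 = -617209207234/79085349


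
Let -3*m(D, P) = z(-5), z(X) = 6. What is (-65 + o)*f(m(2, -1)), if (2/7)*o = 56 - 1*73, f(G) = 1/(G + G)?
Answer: 249/8 ≈ 31.125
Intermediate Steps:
m(D, P) = -2 (m(D, P) = -1/3*6 = -2)
f(G) = 1/(2*G)
o = -119/2 (o = 7*(56 - 1*73)/2 = 7*(56 - 73)/2 = (7/2)*(-17) = -119/2 ≈ -59.500)
(-65 + o)*f(m(2, -1)) = (-65 - 119/2)*((1/2)/(-2)) = -249*(-1)/(4*2) = -249/2*(-1/4) = 249/8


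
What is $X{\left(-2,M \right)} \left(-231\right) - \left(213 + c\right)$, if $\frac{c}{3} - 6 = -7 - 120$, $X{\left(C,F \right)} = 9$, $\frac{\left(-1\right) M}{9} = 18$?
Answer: $-1929$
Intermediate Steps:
$M = -162$ ($M = \left(-9\right) 18 = -162$)
$c = -363$ ($c = 18 + 3 \left(-7 - 120\right) = 18 + 3 \left(-127\right) = 18 - 381 = -363$)
$X{\left(-2,M \right)} \left(-231\right) - \left(213 + c\right) = 9 \left(-231\right) - -150 = -2079 + \left(-213 + 363\right) = -2079 + 150 = -1929$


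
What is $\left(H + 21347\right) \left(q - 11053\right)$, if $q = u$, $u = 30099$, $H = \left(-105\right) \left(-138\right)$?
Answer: $682551502$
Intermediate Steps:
$H = 14490$
$q = 30099$
$\left(H + 21347\right) \left(q - 11053\right) = \left(14490 + 21347\right) \left(30099 - 11053\right) = 35837 \cdot 19046 = 682551502$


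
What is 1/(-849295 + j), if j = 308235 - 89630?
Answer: -1/630690 ≈ -1.5856e-6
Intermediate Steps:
j = 218605
1/(-849295 + j) = 1/(-849295 + 218605) = 1/(-630690) = -1/630690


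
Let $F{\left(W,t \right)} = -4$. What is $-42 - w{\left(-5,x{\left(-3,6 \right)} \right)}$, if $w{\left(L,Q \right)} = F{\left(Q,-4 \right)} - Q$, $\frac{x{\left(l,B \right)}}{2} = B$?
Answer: $-26$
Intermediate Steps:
$x{\left(l,B \right)} = 2 B$
$w{\left(L,Q \right)} = -4 - Q$
$-42 - w{\left(-5,x{\left(-3,6 \right)} \right)} = -42 - \left(-4 - 2 \cdot 6\right) = -42 - \left(-4 - 12\right) = -42 - -16 = -42 + 16 = -26$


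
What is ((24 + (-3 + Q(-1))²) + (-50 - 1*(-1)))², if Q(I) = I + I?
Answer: 0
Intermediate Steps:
Q(I) = 2*I
((24 + (-3 + Q(-1))²) + (-50 - 1*(-1)))² = ((24 + (-3 + 2*(-1))²) + (-50 - 1*(-1)))² = ((24 + (-3 - 2)²) + (-50 + 1))² = ((24 + (-5)²) - 49)² = ((24 + 25) - 49)² = (49 - 49)² = 0² = 0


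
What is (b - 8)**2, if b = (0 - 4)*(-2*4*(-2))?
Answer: 5184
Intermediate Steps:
b = -64 (b = -(-32)*(-2) = -4*16 = -64)
(b - 8)**2 = (-64 - 8)**2 = (-72)**2 = 5184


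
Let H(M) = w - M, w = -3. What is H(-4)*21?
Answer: 21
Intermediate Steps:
H(M) = -3 - M
H(-4)*21 = (-3 - 1*(-4))*21 = (-3 + 4)*21 = 1*21 = 21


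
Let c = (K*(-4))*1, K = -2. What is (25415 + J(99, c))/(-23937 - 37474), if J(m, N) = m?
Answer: -25514/61411 ≈ -0.41546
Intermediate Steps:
c = 8 (c = -2*(-4)*1 = 8*1 = 8)
(25415 + J(99, c))/(-23937 - 37474) = (25415 + 99)/(-23937 - 37474) = 25514/(-61411) = 25514*(-1/61411) = -25514/61411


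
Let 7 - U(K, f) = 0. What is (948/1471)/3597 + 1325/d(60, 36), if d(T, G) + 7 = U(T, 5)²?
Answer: 2336954197/74076618 ≈ 31.548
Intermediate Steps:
U(K, f) = 7 (U(K, f) = 7 - 1*0 = 7 + 0 = 7)
d(T, G) = 42 (d(T, G) = -7 + 7² = -7 + 49 = 42)
(948/1471)/3597 + 1325/d(60, 36) = (948/1471)/3597 + 1325/42 = (948*(1/1471))*(1/3597) + 1325*(1/42) = (948/1471)*(1/3597) + 1325/42 = 316/1763729 + 1325/42 = 2336954197/74076618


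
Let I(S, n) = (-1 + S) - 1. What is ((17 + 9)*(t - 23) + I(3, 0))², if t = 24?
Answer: 729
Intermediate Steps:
I(S, n) = -2 + S
((17 + 9)*(t - 23) + I(3, 0))² = ((17 + 9)*(24 - 23) + (-2 + 3))² = (26*1 + 1)² = (26 + 1)² = 27² = 729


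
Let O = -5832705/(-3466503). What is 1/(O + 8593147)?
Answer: 1155501/9929391895882 ≈ 1.1637e-7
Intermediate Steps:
O = 1944235/1155501 (O = -5832705*(-1/3466503) = 1944235/1155501 ≈ 1.6826)
1/(O + 8593147) = 1/(1944235/1155501 + 8593147) = 1/(9929391895882/1155501) = 1155501/9929391895882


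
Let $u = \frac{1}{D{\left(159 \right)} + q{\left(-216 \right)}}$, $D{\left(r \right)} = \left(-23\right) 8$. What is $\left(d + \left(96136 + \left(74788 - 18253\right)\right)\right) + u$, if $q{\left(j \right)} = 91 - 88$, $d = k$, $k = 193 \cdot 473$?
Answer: $\frac{44156759}{181} \approx 2.4396 \cdot 10^{5}$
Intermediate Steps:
$k = 91289$
$d = 91289$
$D{\left(r \right)} = -184$
$q{\left(j \right)} = 3$ ($q{\left(j \right)} = 91 - 88 = 3$)
$u = - \frac{1}{181}$ ($u = \frac{1}{-184 + 3} = \frac{1}{-181} = - \frac{1}{181} \approx -0.0055249$)
$\left(d + \left(96136 + \left(74788 - 18253\right)\right)\right) + u = \left(91289 + \left(96136 + \left(74788 - 18253\right)\right)\right) - \frac{1}{181} = \left(91289 + \left(96136 + 56535\right)\right) - \frac{1}{181} = \left(91289 + 152671\right) - \frac{1}{181} = 243960 - \frac{1}{181} = \frac{44156759}{181}$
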